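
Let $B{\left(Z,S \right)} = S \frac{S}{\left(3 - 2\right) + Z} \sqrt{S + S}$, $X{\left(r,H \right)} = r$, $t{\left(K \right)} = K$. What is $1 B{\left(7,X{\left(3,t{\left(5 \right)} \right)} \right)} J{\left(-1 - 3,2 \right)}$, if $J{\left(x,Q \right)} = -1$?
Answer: $- \frac{9 \sqrt{6}}{8} \approx -2.7557$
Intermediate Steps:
$B{\left(Z,S \right)} = \frac{\sqrt{2} S^{\frac{5}{2}}}{1 + Z}$ ($B{\left(Z,S \right)} = S \frac{S}{1 + Z} \sqrt{2 S} = \frac{S^{2}}{1 + Z} \sqrt{2} \sqrt{S} = \frac{\sqrt{2} S^{\frac{5}{2}}}{1 + Z}$)
$1 B{\left(7,X{\left(3,t{\left(5 \right)} \right)} \right)} J{\left(-1 - 3,2 \right)} = 1 \frac{\sqrt{2} \cdot 3^{\frac{5}{2}}}{1 + 7} \left(-1\right) = 1 \frac{\sqrt{2} \cdot 9 \sqrt{3}}{8} \left(-1\right) = 1 \sqrt{2} \cdot 9 \sqrt{3} \cdot \frac{1}{8} \left(-1\right) = 1 \frac{9 \sqrt{6}}{8} \left(-1\right) = \frac{9 \sqrt{6}}{8} \left(-1\right) = - \frac{9 \sqrt{6}}{8}$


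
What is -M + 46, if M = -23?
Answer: 69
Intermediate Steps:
-M + 46 = -1*(-23) + 46 = 23 + 46 = 69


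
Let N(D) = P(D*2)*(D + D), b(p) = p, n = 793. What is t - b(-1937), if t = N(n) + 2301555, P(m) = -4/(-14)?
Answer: 16127616/7 ≈ 2.3039e+6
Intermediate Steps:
P(m) = 2/7 (P(m) = -4*(-1/14) = 2/7)
N(D) = 4*D/7 (N(D) = 2*(D + D)/7 = 2*(2*D)/7 = 4*D/7)
t = 16114057/7 (t = (4/7)*793 + 2301555 = 3172/7 + 2301555 = 16114057/7 ≈ 2.3020e+6)
t - b(-1937) = 16114057/7 - 1*(-1937) = 16114057/7 + 1937 = 16127616/7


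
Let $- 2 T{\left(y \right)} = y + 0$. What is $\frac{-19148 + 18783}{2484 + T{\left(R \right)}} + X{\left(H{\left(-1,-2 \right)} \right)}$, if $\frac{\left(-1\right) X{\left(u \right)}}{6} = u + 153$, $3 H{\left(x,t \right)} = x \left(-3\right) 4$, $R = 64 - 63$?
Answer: $- \frac{4679644}{4967} \approx -942.15$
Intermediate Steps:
$R = 1$
$T{\left(y \right)} = - \frac{y}{2}$ ($T{\left(y \right)} = - \frac{y + 0}{2} = - \frac{y}{2}$)
$H{\left(x,t \right)} = - 4 x$ ($H{\left(x,t \right)} = \frac{x \left(-3\right) 4}{3} = \frac{- 3 x 4}{3} = \frac{\left(-12\right) x}{3} = - 4 x$)
$X{\left(u \right)} = -918 - 6 u$ ($X{\left(u \right)} = - 6 \left(u + 153\right) = - 6 \left(153 + u\right) = -918 - 6 u$)
$\frac{-19148 + 18783}{2484 + T{\left(R \right)}} + X{\left(H{\left(-1,-2 \right)} \right)} = \frac{-19148 + 18783}{2484 - \frac{1}{2}} - \left(918 + 6 \left(\left(-4\right) \left(-1\right)\right)\right) = - \frac{365}{2484 - \frac{1}{2}} - 942 = - \frac{365}{\frac{4967}{2}} - 942 = \left(-365\right) \frac{2}{4967} - 942 = - \frac{730}{4967} - 942 = - \frac{4679644}{4967}$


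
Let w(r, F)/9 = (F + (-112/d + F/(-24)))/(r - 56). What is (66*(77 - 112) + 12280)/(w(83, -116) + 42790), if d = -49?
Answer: 1256220/5386967 ≈ 0.23320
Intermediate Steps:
w(r, F) = 9*(16/7 + 23*F/24)/(-56 + r) (w(r, F) = 9*((F + (-112/(-49) + F/(-24)))/(r - 56)) = 9*((F + (-112*(-1/49) + F*(-1/24)))/(-56 + r)) = 9*((F + (16/7 - F/24))/(-56 + r)) = 9*((16/7 + 23*F/24)/(-56 + r)) = 9*(16/7 + 23*F/24)/(-56 + r))
(66*(77 - 112) + 12280)/(w(83, -116) + 42790) = (66*(77 - 112) + 12280)/(3*(384 + 161*(-116))/(56*(-56 + 83)) + 42790) = (66*(-35) + 12280)/((3/56)*(384 - 18676)/27 + 42790) = (-2310 + 12280)/((3/56)*(1/27)*(-18292) + 42790) = 9970/(-4573/126 + 42790) = 9970/(5386967/126) = 9970*(126/5386967) = 1256220/5386967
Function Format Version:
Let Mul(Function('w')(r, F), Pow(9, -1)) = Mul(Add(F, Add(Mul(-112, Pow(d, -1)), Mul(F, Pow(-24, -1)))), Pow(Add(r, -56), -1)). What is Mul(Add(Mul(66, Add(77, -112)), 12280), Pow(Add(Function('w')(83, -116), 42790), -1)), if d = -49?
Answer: Rational(1256220, 5386967) ≈ 0.23320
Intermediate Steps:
Function('w')(r, F) = Mul(9, Pow(Add(-56, r), -1), Add(Rational(16, 7), Mul(Rational(23, 24), F))) (Function('w')(r, F) = Mul(9, Mul(Add(F, Add(Mul(-112, Pow(-49, -1)), Mul(F, Pow(-24, -1)))), Pow(Add(r, -56), -1))) = Mul(9, Mul(Add(F, Add(Mul(-112, Rational(-1, 49)), Mul(F, Rational(-1, 24)))), Pow(Add(-56, r), -1))) = Mul(9, Mul(Add(F, Add(Rational(16, 7), Mul(Rational(-1, 24), F))), Pow(Add(-56, r), -1))) = Mul(9, Mul(Add(Rational(16, 7), Mul(Rational(23, 24), F)), Pow(Add(-56, r), -1))) = Mul(9, Mul(Pow(Add(-56, r), -1), Add(Rational(16, 7), Mul(Rational(23, 24), F)))) = Mul(9, Pow(Add(-56, r), -1), Add(Rational(16, 7), Mul(Rational(23, 24), F))))
Mul(Add(Mul(66, Add(77, -112)), 12280), Pow(Add(Function('w')(83, -116), 42790), -1)) = Mul(Add(Mul(66, Add(77, -112)), 12280), Pow(Add(Mul(Rational(3, 56), Pow(Add(-56, 83), -1), Add(384, Mul(161, -116))), 42790), -1)) = Mul(Add(Mul(66, -35), 12280), Pow(Add(Mul(Rational(3, 56), Pow(27, -1), Add(384, -18676)), 42790), -1)) = Mul(Add(-2310, 12280), Pow(Add(Mul(Rational(3, 56), Rational(1, 27), -18292), 42790), -1)) = Mul(9970, Pow(Add(Rational(-4573, 126), 42790), -1)) = Mul(9970, Pow(Rational(5386967, 126), -1)) = Mul(9970, Rational(126, 5386967)) = Rational(1256220, 5386967)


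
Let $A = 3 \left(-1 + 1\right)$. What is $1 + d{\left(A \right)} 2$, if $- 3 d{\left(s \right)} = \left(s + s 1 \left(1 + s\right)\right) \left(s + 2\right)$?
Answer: $1$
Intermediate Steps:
$A = 0$ ($A = 3 \cdot 0 = 0$)
$d{\left(s \right)} = - \frac{\left(2 + s\right) \left(s + s \left(1 + s\right)\right)}{3}$ ($d{\left(s \right)} = - \frac{\left(s + s 1 \left(1 + s\right)\right) \left(s + 2\right)}{3} = - \frac{\left(s + s \left(1 + s\right)\right) \left(2 + s\right)}{3} = - \frac{\left(2 + s\right) \left(s + s \left(1 + s\right)\right)}{3}$)
$1 + d{\left(A \right)} 2 = 1 + \left(- \frac{1}{3}\right) 0 \left(4 + 0^{2} + 4 \cdot 0\right) 2 = 1 + \left(- \frac{1}{3}\right) 0 \left(4 + 0 + 0\right) 2 = 1 + \left(- \frac{1}{3}\right) 0 \cdot 4 \cdot 2 = 1 + 0 \cdot 2 = 1 + 0 = 1$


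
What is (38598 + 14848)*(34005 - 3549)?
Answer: 1627751376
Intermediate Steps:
(38598 + 14848)*(34005 - 3549) = 53446*30456 = 1627751376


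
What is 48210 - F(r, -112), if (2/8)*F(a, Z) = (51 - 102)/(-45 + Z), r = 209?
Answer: 7568766/157 ≈ 48209.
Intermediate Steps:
F(a, Z) = -204/(-45 + Z) (F(a, Z) = 4*((51 - 102)/(-45 + Z)) = 4*(-51/(-45 + Z)) = -204/(-45 + Z))
48210 - F(r, -112) = 48210 - (-204)/(-45 - 112) = 48210 - (-204)/(-157) = 48210 - (-204)*(-1)/157 = 48210 - 1*204/157 = 48210 - 204/157 = 7568766/157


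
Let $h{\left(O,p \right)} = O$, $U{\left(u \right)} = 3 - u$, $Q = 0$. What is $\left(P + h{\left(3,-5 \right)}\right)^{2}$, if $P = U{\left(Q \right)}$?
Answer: $36$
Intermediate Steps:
$P = 3$ ($P = 3 - 0 = 3 + 0 = 3$)
$\left(P + h{\left(3,-5 \right)}\right)^{2} = \left(3 + 3\right)^{2} = 6^{2} = 36$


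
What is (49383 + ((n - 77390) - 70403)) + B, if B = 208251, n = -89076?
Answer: 20765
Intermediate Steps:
(49383 + ((n - 77390) - 70403)) + B = (49383 + ((-89076 - 77390) - 70403)) + 208251 = (49383 + (-166466 - 70403)) + 208251 = (49383 - 236869) + 208251 = -187486 + 208251 = 20765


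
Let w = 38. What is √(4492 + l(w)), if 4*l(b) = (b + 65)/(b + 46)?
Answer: √31697715/84 ≈ 67.025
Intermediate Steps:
l(b) = (65 + b)/(4*(46 + b)) (l(b) = ((b + 65)/(b + 46))/4 = ((65 + b)/(46 + b))/4 = (65 + b)/(4*(46 + b)))
√(4492 + l(w)) = √(4492 + (65 + 38)/(4*(46 + 38))) = √(4492 + (¼)*103/84) = √(4492 + (¼)*(1/84)*103) = √(4492 + 103/336) = √(1509415/336) = √31697715/84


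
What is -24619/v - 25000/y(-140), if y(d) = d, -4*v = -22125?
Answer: 26966918/154875 ≈ 174.12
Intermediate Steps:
v = 22125/4 (v = -1/4*(-22125) = 22125/4 ≈ 5531.3)
-24619/v - 25000/y(-140) = -24619/22125/4 - 25000/(-140) = -24619*4/22125 - 25000*(-1/140) = -98476/22125 + 1250/7 = 26966918/154875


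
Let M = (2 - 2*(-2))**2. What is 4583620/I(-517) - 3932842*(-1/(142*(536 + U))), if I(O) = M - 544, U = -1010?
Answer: -38814022337/4274058 ≈ -9081.3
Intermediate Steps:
M = 36 (M = (2 + 4)**2 = 6**2 = 36)
I(O) = -508 (I(O) = 36 - 544 = -508)
4583620/I(-517) - 3932842*(-1/(142*(536 + U))) = 4583620/(-508) - 3932842*(-1/(142*(536 - 1010))) = 4583620*(-1/508) - 3932842/((-142*(-474))) = -1145905/127 - 3932842/67308 = -1145905/127 - 3932842*1/67308 = -1145905/127 - 1966421/33654 = -38814022337/4274058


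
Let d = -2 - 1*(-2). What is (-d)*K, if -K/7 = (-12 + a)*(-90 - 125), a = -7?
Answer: 0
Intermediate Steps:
d = 0 (d = -2 + 2 = 0)
K = -28595 (K = -7*(-12 - 7)*(-90 - 125) = -(-133)*(-215) = -7*4085 = -28595)
(-d)*K = -1*0*(-28595) = 0*(-28595) = 0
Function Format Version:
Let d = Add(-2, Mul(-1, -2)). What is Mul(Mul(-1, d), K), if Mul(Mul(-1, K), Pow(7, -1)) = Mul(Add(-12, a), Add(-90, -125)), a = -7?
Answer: 0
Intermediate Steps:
d = 0 (d = Add(-2, 2) = 0)
K = -28595 (K = Mul(-7, Mul(Add(-12, -7), Add(-90, -125))) = Mul(-7, Mul(-19, -215)) = Mul(-7, 4085) = -28595)
Mul(Mul(-1, d), K) = Mul(Mul(-1, 0), -28595) = Mul(0, -28595) = 0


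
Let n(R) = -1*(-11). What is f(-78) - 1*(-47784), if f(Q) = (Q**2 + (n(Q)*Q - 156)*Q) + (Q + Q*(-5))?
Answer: 133272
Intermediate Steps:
n(R) = 11
f(Q) = Q**2 - 4*Q + Q*(-156 + 11*Q) (f(Q) = (Q**2 + (11*Q - 156)*Q) + (Q + Q*(-5)) = (Q**2 + (-156 + 11*Q)*Q) + (Q - 5*Q) = (Q**2 + Q*(-156 + 11*Q)) - 4*Q = Q**2 - 4*Q + Q*(-156 + 11*Q))
f(-78) - 1*(-47784) = 4*(-78)*(-40 + 3*(-78)) - 1*(-47784) = 4*(-78)*(-40 - 234) + 47784 = 4*(-78)*(-274) + 47784 = 85488 + 47784 = 133272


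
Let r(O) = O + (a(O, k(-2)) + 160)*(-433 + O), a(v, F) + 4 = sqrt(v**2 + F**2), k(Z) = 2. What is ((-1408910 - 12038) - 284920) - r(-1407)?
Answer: -1417421 + 1840*sqrt(1979653) ≈ 1.1715e+6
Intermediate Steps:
a(v, F) = -4 + sqrt(F**2 + v**2) (a(v, F) = -4 + sqrt(v**2 + F**2) = -4 + sqrt(F**2 + v**2))
r(O) = O + (-433 + O)*(156 + sqrt(4 + O**2)) (r(O) = O + ((-4 + sqrt(2**2 + O**2)) + 160)*(-433 + O) = O + ((-4 + sqrt(4 + O**2)) + 160)*(-433 + O) = O + (156 + sqrt(4 + O**2))*(-433 + O) = O + (-433 + O)*(156 + sqrt(4 + O**2)))
((-1408910 - 12038) - 284920) - r(-1407) = ((-1408910 - 12038) - 284920) - (-67548 - 433*sqrt(4 + (-1407)**2) + 157*(-1407) - 1407*sqrt(4 + (-1407)**2)) = (-1420948 - 284920) - (-67548 - 433*sqrt(4 + 1979649) - 220899 - 1407*sqrt(4 + 1979649)) = -1705868 - (-67548 - 433*sqrt(1979653) - 220899 - 1407*sqrt(1979653)) = -1705868 - (-288447 - 1840*sqrt(1979653)) = -1705868 + (288447 + 1840*sqrt(1979653)) = -1417421 + 1840*sqrt(1979653)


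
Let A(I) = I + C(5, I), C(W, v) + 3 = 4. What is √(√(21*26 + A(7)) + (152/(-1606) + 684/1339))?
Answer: √(481146704896 + 1156091597089*√554)/1075217 ≈ 4.8942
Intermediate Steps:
C(W, v) = 1 (C(W, v) = -3 + 4 = 1)
A(I) = 1 + I (A(I) = I + 1 = 1 + I)
√(√(21*26 + A(7)) + (152/(-1606) + 684/1339)) = √(√(21*26 + (1 + 7)) + (152/(-1606) + 684/1339)) = √(√(546 + 8) + (152*(-1/1606) + 684*(1/1339))) = √(√554 + (-76/803 + 684/1339)) = √(√554 + 447488/1075217) = √(447488/1075217 + √554)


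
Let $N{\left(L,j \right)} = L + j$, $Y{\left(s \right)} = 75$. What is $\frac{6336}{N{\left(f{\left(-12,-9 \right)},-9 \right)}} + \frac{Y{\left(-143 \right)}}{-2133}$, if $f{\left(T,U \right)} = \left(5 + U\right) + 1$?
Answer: $- \frac{375433}{711} \approx -528.04$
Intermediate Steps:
$f{\left(T,U \right)} = 6 + U$
$\frac{6336}{N{\left(f{\left(-12,-9 \right)},-9 \right)}} + \frac{Y{\left(-143 \right)}}{-2133} = \frac{6336}{\left(6 - 9\right) - 9} + \frac{75}{-2133} = \frac{6336}{-3 - 9} + 75 \left(- \frac{1}{2133}\right) = \frac{6336}{-12} - \frac{25}{711} = 6336 \left(- \frac{1}{12}\right) - \frac{25}{711} = -528 - \frac{25}{711} = - \frac{375433}{711}$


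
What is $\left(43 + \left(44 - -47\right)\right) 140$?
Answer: $18760$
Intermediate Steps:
$\left(43 + \left(44 - -47\right)\right) 140 = \left(43 + \left(44 + 47\right)\right) 140 = \left(43 + 91\right) 140 = 134 \cdot 140 = 18760$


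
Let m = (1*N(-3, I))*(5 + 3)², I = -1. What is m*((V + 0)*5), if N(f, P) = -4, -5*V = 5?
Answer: 1280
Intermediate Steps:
V = -1 (V = -⅕*5 = -1)
m = -256 (m = (1*(-4))*(5 + 3)² = -4*8² = -4*64 = -256)
m*((V + 0)*5) = -256*(-1 + 0)*5 = -(-256)*5 = -256*(-5) = 1280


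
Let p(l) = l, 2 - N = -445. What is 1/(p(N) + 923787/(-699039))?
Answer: 77671/34616294 ≈ 0.0022438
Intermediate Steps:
N = 447 (N = 2 - 1*(-445) = 2 + 445 = 447)
1/(p(N) + 923787/(-699039)) = 1/(447 + 923787/(-699039)) = 1/(447 + 923787*(-1/699039)) = 1/(447 - 102643/77671) = 1/(34616294/77671) = 77671/34616294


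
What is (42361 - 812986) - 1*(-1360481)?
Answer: 589856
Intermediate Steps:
(42361 - 812986) - 1*(-1360481) = -770625 + 1360481 = 589856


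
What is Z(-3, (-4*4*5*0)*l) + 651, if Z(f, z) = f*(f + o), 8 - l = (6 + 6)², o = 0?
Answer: 660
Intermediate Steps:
l = -136 (l = 8 - (6 + 6)² = 8 - 1*12² = 8 - 1*144 = 8 - 144 = -136)
Z(f, z) = f² (Z(f, z) = f*(f + 0) = f*f = f²)
Z(-3, (-4*4*5*0)*l) + 651 = (-3)² + 651 = 9 + 651 = 660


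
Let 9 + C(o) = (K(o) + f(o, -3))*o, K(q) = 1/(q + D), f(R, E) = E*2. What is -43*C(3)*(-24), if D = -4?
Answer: -30960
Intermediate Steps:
f(R, E) = 2*E
K(q) = 1/(-4 + q) (K(q) = 1/(q - 4) = 1/(-4 + q))
C(o) = -9 + o*(-6 + 1/(-4 + o)) (C(o) = -9 + (1/(-4 + o) + 2*(-3))*o = -9 + (1/(-4 + o) - 6)*o = -9 + (-6 + 1/(-4 + o))*o = -9 + o*(-6 + 1/(-4 + o)))
-43*C(3)*(-24) = -86*(18 - 3*3² + 8*3)/(-4 + 3)*(-24) = -86*(18 - 3*9 + 24)/(-1)*(-24) = -86*(-1)*(18 - 27 + 24)*(-24) = -86*(-1)*15*(-24) = -43*(-30)*(-24) = 1290*(-24) = -30960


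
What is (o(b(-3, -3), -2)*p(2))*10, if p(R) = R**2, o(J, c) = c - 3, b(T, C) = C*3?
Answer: -200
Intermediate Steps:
b(T, C) = 3*C
o(J, c) = -3 + c
(o(b(-3, -3), -2)*p(2))*10 = ((-3 - 2)*2**2)*10 = -5*4*10 = -20*10 = -200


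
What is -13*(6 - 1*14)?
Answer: 104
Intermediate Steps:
-13*(6 - 1*14) = -13*(6 - 14) = -13*(-8) = 104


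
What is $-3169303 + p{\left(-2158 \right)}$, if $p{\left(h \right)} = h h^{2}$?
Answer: $-10052897615$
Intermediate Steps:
$p{\left(h \right)} = h^{3}$
$-3169303 + p{\left(-2158 \right)} = -3169303 + \left(-2158\right)^{3} = -3169303 - 10049728312 = -10052897615$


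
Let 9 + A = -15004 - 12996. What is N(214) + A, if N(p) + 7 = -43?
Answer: -28059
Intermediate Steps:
N(p) = -50 (N(p) = -7 - 43 = -50)
A = -28009 (A = -9 + (-15004 - 12996) = -9 - 28000 = -28009)
N(214) + A = -50 - 28009 = -28059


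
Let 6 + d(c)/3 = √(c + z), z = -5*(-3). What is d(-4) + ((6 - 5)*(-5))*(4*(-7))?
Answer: 122 + 3*√11 ≈ 131.95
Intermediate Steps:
z = 15
d(c) = -18 + 3*√(15 + c) (d(c) = -18 + 3*√(c + 15) = -18 + 3*√(15 + c))
d(-4) + ((6 - 5)*(-5))*(4*(-7)) = (-18 + 3*√(15 - 4)) + ((6 - 5)*(-5))*(4*(-7)) = (-18 + 3*√11) + (1*(-5))*(-28) = (-18 + 3*√11) - 5*(-28) = (-18 + 3*√11) + 140 = 122 + 3*√11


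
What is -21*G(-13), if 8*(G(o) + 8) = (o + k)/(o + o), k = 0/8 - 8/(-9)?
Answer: 104069/624 ≈ 166.78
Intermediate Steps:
k = 8/9 (k = 0*(⅛) - 8*(-⅑) = 0 + 8/9 = 8/9 ≈ 0.88889)
G(o) = -8 + (8/9 + o)/(16*o) (G(o) = -8 + ((o + 8/9)/(o + o))/8 = -8 + ((8/9 + o)/((2*o)))/8 = -8 + ((8/9 + o)*(1/(2*o)))/8 = -8 + ((8/9 + o)/(2*o))/8 = -8 + (8/9 + o)/(16*o))
-21*G(-13) = -7*(8 - 1143*(-13))/(48*(-13)) = -7*(-1)*(8 + 14859)/(48*13) = -7*(-1)*14867/(48*13) = -21*(-14867/1872) = 104069/624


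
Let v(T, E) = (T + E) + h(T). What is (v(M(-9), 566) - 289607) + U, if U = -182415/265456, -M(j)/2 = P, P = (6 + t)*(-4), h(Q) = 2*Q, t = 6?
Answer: -76651398783/265456 ≈ -2.8875e+5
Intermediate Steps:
P = -48 (P = (6 + 6)*(-4) = 12*(-4) = -48)
M(j) = 96 (M(j) = -2*(-48) = 96)
U = -182415/265456 (U = -182415*1/265456 = -182415/265456 ≈ -0.68718)
v(T, E) = E + 3*T (v(T, E) = (T + E) + 2*T = (E + T) + 2*T = E + 3*T)
(v(M(-9), 566) - 289607) + U = ((566 + 3*96) - 289607) - 182415/265456 = ((566 + 288) - 289607) - 182415/265456 = (854 - 289607) - 182415/265456 = -288753 - 182415/265456 = -76651398783/265456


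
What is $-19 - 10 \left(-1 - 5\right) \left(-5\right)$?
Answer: $-319$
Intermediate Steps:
$-19 - 10 \left(-1 - 5\right) \left(-5\right) = -19 - 10 \left(\left(-6\right) \left(-5\right)\right) = -19 - 300 = -319$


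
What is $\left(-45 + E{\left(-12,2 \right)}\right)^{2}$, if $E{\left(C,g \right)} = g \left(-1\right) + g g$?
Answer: $1849$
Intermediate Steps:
$E{\left(C,g \right)} = g^{2} - g$ ($E{\left(C,g \right)} = - g + g^{2} = g^{2} - g$)
$\left(-45 + E{\left(-12,2 \right)}\right)^{2} = \left(-45 + 2 \left(-1 + 2\right)\right)^{2} = \left(-45 + 2 \cdot 1\right)^{2} = \left(-45 + 2\right)^{2} = \left(-43\right)^{2} = 1849$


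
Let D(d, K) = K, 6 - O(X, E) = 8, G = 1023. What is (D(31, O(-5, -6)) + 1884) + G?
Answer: 2905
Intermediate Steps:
O(X, E) = -2 (O(X, E) = 6 - 1*8 = 6 - 8 = -2)
(D(31, O(-5, -6)) + 1884) + G = (-2 + 1884) + 1023 = 1882 + 1023 = 2905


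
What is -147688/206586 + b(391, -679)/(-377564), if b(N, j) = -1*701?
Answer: -27808427623/38999718252 ≈ -0.71304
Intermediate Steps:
b(N, j) = -701
-147688/206586 + b(391, -679)/(-377564) = -147688/206586 - 701/(-377564) = -147688*1/206586 - 701*(-1/377564) = -73844/103293 + 701/377564 = -27808427623/38999718252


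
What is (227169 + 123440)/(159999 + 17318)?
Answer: 50087/25331 ≈ 1.9773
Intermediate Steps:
(227169 + 123440)/(159999 + 17318) = 350609/177317 = 350609*(1/177317) = 50087/25331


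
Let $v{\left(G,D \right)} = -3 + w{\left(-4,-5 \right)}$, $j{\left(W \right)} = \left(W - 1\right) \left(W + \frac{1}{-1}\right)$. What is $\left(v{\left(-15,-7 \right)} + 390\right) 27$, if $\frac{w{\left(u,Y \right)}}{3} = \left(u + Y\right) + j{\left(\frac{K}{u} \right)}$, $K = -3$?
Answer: $\frac{155601}{16} \approx 9725.1$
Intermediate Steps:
$j{\left(W \right)} = \left(-1 + W\right)^{2}$ ($j{\left(W \right)} = \left(-1 + W\right) \left(W - 1\right) = \left(-1 + W\right) \left(-1 + W\right) = \left(-1 + W\right)^{2}$)
$w{\left(u,Y \right)} = 3 + 3 Y + 3 u + \frac{18}{u} + \frac{27}{u^{2}}$ ($w{\left(u,Y \right)} = 3 \left(\left(u + Y\right) + \left(1 + \left(- \frac{3}{u}\right)^{2} - 2 \left(- \frac{3}{u}\right)\right)\right) = 3 \left(\left(Y + u\right) + \left(1 + \frac{9}{u^{2}} + \frac{6}{u}\right)\right) = 3 \left(\left(Y + u\right) + \left(1 + \frac{6}{u} + \frac{9}{u^{2}}\right)\right) = 3 \left(1 + Y + u + \frac{6}{u} + \frac{9}{u^{2}}\right) = 3 + 3 Y + 3 u + \frac{18}{u} + \frac{27}{u^{2}}$)
$v{\left(G,D \right)} = - \frac{477}{16}$ ($v{\left(G,D \right)} = -3 + \left(3 + 3 \left(-5\right) + 3 \left(-4\right) + \frac{18}{-4} + \frac{27}{16}\right) = -3 + \left(3 - 15 - 12 + 18 \left(- \frac{1}{4}\right) + 27 \cdot \frac{1}{16}\right) = -3 - \frac{429}{16} = - \frac{477}{16}$)
$\left(v{\left(-15,-7 \right)} + 390\right) 27 = \left(- \frac{477}{16} + 390\right) 27 = \frac{5763}{16} \cdot 27 = \frac{155601}{16}$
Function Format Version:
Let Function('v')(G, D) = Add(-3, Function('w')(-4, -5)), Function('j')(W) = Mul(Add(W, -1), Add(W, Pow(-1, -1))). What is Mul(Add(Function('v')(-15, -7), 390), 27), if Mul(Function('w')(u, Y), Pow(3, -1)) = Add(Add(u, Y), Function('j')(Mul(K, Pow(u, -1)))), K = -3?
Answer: Rational(155601, 16) ≈ 9725.1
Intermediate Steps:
Function('j')(W) = Pow(Add(-1, W), 2) (Function('j')(W) = Mul(Add(-1, W), Add(W, -1)) = Mul(Add(-1, W), Add(-1, W)) = Pow(Add(-1, W), 2))
Function('w')(u, Y) = Add(3, Mul(3, Y), Mul(3, u), Mul(18, Pow(u, -1)), Mul(27, Pow(u, -2))) (Function('w')(u, Y) = Mul(3, Add(Add(u, Y), Add(1, Pow(Mul(-3, Pow(u, -1)), 2), Mul(-2, Mul(-3, Pow(u, -1)))))) = Mul(3, Add(Add(Y, u), Add(1, Mul(9, Pow(u, -2)), Mul(6, Pow(u, -1))))) = Mul(3, Add(Add(Y, u), Add(1, Mul(6, Pow(u, -1)), Mul(9, Pow(u, -2))))) = Mul(3, Add(1, Y, u, Mul(6, Pow(u, -1)), Mul(9, Pow(u, -2)))) = Add(3, Mul(3, Y), Mul(3, u), Mul(18, Pow(u, -1)), Mul(27, Pow(u, -2))))
Function('v')(G, D) = Rational(-477, 16) (Function('v')(G, D) = Add(-3, Add(3, Mul(3, -5), Mul(3, -4), Mul(18, Pow(-4, -1)), Mul(27, Pow(-4, -2)))) = Add(-3, Add(3, -15, -12, Mul(18, Rational(-1, 4)), Mul(27, Rational(1, 16)))) = Add(-3, Add(3, -15, -12, Rational(-9, 2), Rational(27, 16))) = Add(-3, Rational(-429, 16)) = Rational(-477, 16))
Mul(Add(Function('v')(-15, -7), 390), 27) = Mul(Add(Rational(-477, 16), 390), 27) = Mul(Rational(5763, 16), 27) = Rational(155601, 16)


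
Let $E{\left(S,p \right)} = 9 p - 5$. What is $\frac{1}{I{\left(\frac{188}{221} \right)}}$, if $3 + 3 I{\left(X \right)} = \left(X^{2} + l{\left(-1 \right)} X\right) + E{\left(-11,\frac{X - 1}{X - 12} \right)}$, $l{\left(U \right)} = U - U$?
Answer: $- \frac{32821152}{78287309} \approx -0.41924$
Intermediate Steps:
$l{\left(U \right)} = 0$
$E{\left(S,p \right)} = -5 + 9 p$
$I{\left(X \right)} = - \frac{8}{3} + \frac{X^{2}}{3} + \frac{3 \left(-1 + X\right)}{-12 + X}$ ($I{\left(X \right)} = -1 + \frac{\left(X^{2} + 0 X\right) - \left(5 - 9 \frac{X - 1}{X - 12}\right)}{3} = -1 + \frac{\left(X^{2} + 0\right) - \left(5 - 9 \frac{-1 + X}{-12 + X}\right)}{3} = -1 + \frac{X^{2} - \left(5 - 9 \frac{-1 + X}{-12 + X}\right)}{3} = -1 + \frac{X^{2} - \left(5 - \frac{9 \left(-1 + X\right)}{-12 + X}\right)}{3} = -1 + \frac{-5 + X^{2} + \frac{9 \left(-1 + X\right)}{-12 + X}}{3} = -1 + \left(- \frac{5}{3} + \frac{X^{2}}{3} + \frac{3 \left(-1 + X\right)}{-12 + X}\right) = - \frac{8}{3} + \frac{X^{2}}{3} + \frac{3 \left(-1 + X\right)}{-12 + X}$)
$\frac{1}{I{\left(\frac{188}{221} \right)}} = \frac{1}{\frac{1}{3} \frac{1}{-12 + \frac{188}{221}} \left(87 + \frac{188}{221} + \left(\frac{188}{221}\right)^{3} - 12 \left(\frac{188}{221}\right)^{2}\right)} = \frac{1}{\frac{1}{3} \frac{1}{- \frac{2464}{221}} \left(87 + \frac{188}{221} + \frac{6644672}{10793861} - \frac{424128}{48841}\right)} = \frac{1}{\frac{1}{3} \left(- \frac{221}{2464}\right) \left(87 + \frac{188}{221} + \frac{6644672}{10793861} - \frac{424128}{48841}\right)} = \frac{1}{\frac{1}{3} \left(- \frac{221}{2464}\right) \frac{861160399}{10793861}} = \frac{1}{- \frac{78287309}{32821152}} = - \frac{32821152}{78287309}$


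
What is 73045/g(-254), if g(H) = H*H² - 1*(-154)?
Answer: -14609/3277382 ≈ -0.0044575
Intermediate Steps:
g(H) = 154 + H³ (g(H) = H³ + 154 = 154 + H³)
73045/g(-254) = 73045/(154 + (-254)³) = 73045/(154 - 16387064) = 73045/(-16386910) = 73045*(-1/16386910) = -14609/3277382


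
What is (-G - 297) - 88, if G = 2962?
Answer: -3347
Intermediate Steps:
(-G - 297) - 88 = (-1*2962 - 297) - 88 = (-2962 - 297) - 88 = -3259 - 88 = -3347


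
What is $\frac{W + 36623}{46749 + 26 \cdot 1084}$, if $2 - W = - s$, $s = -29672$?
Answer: $\frac{6953}{74933} \approx 0.09279$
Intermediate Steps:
$W = -29670$ ($W = 2 - \left(-1\right) \left(-29672\right) = 2 - 29672 = -29670$)
$\frac{W + 36623}{46749 + 26 \cdot 1084} = \frac{-29670 + 36623}{46749 + 26 \cdot 1084} = \frac{6953}{46749 + 28184} = \frac{6953}{74933}$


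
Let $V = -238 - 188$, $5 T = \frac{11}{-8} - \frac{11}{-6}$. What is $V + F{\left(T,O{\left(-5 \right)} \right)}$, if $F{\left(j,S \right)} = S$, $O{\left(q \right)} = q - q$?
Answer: $-426$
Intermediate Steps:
$T = \frac{11}{120}$ ($T = \frac{\frac{11}{-8} - \frac{11}{-6}}{5} = \frac{11 \left(- \frac{1}{8}\right) - - \frac{11}{6}}{5} = \frac{- \frac{11}{8} + \frac{11}{6}}{5} = \frac{1}{5} \cdot \frac{11}{24} = \frac{11}{120} \approx 0.091667$)
$O{\left(q \right)} = 0$
$V = -426$ ($V = -238 - 188 = -426$)
$V + F{\left(T,O{\left(-5 \right)} \right)} = -426 + 0 = -426$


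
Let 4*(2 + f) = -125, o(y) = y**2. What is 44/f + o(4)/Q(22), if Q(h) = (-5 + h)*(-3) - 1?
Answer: -2820/1729 ≈ -1.6310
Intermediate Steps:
f = -133/4 (f = -2 + (1/4)*(-125) = -2 - 125/4 = -133/4 ≈ -33.250)
Q(h) = 14 - 3*h (Q(h) = (15 - 3*h) - 1 = 14 - 3*h)
44/f + o(4)/Q(22) = 44/(-133/4) + 4**2/(14 - 3*22) = 44*(-4/133) + 16/(14 - 66) = -176/133 + 16/(-52) = -176/133 + 16*(-1/52) = -176/133 - 4/13 = -2820/1729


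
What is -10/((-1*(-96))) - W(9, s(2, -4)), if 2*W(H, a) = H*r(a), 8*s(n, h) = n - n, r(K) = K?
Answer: -5/48 ≈ -0.10417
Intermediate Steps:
s(n, h) = 0 (s(n, h) = (n - n)/8 = (⅛)*0 = 0)
W(H, a) = H*a/2 (W(H, a) = (H*a)/2 = H*a/2)
-10/((-1*(-96))) - W(9, s(2, -4)) = -10/((-1*(-96))) - 9*0/2 = -10/96 - 1*0 = -10*1/96 + 0 = -5/48 + 0 = -5/48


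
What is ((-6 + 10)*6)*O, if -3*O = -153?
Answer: 1224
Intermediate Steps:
O = 51 (O = -⅓*(-153) = 51)
((-6 + 10)*6)*O = ((-6 + 10)*6)*51 = (4*6)*51 = 24*51 = 1224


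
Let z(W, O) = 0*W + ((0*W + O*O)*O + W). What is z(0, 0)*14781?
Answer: 0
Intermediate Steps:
z(W, O) = W + O³ (z(W, O) = 0 + ((0 + O²)*O + W) = 0 + (O²*O + W) = 0 + (O³ + W) = 0 + (W + O³) = W + O³)
z(0, 0)*14781 = (0 + 0³)*14781 = (0 + 0)*14781 = 0*14781 = 0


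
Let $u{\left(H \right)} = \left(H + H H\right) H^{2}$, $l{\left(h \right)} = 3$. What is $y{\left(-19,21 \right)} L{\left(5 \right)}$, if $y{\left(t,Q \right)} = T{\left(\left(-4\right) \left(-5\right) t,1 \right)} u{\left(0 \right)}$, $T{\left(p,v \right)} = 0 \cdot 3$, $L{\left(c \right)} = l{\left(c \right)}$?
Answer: $0$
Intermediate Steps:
$L{\left(c \right)} = 3$
$T{\left(p,v \right)} = 0$
$u{\left(H \right)} = H^{2} \left(H + H^{2}\right)$ ($u{\left(H \right)} = \left(H + H^{2}\right) H^{2} = H^{2} \left(H + H^{2}\right)$)
$y{\left(t,Q \right)} = 0$ ($y{\left(t,Q \right)} = 0 \cdot 0^{3} \left(1 + 0\right) = 0 \cdot 0 \cdot 1 = 0 \cdot 0 = 0$)
$y{\left(-19,21 \right)} L{\left(5 \right)} = 0 \cdot 3 = 0$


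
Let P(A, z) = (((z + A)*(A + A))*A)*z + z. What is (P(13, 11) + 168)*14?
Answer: 1251754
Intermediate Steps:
P(A, z) = z + 2*z*A²*(A + z) (P(A, z) = (((A + z)*(2*A))*A)*z + z = ((2*A*(A + z))*A)*z + z = (2*A²*(A + z))*z + z = 2*z*A²*(A + z) + z = z + 2*z*A²*(A + z))
(P(13, 11) + 168)*14 = (11*(1 + 2*13³ + 2*11*13²) + 168)*14 = (11*(1 + 2*2197 + 2*11*169) + 168)*14 = (11*(1 + 4394 + 3718) + 168)*14 = (11*8113 + 168)*14 = (89243 + 168)*14 = 89411*14 = 1251754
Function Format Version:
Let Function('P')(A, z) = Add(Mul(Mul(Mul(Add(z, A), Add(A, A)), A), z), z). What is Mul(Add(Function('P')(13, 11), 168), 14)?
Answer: 1251754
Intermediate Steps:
Function('P')(A, z) = Add(z, Mul(2, z, Pow(A, 2), Add(A, z))) (Function('P')(A, z) = Add(Mul(Mul(Mul(Add(A, z), Mul(2, A)), A), z), z) = Add(Mul(Mul(Mul(2, A, Add(A, z)), A), z), z) = Add(Mul(Mul(2, Pow(A, 2), Add(A, z)), z), z) = Add(Mul(2, z, Pow(A, 2), Add(A, z)), z) = Add(z, Mul(2, z, Pow(A, 2), Add(A, z))))
Mul(Add(Function('P')(13, 11), 168), 14) = Mul(Add(Mul(11, Add(1, Mul(2, Pow(13, 3)), Mul(2, 11, Pow(13, 2)))), 168), 14) = Mul(Add(Mul(11, Add(1, Mul(2, 2197), Mul(2, 11, 169))), 168), 14) = Mul(Add(Mul(11, Add(1, 4394, 3718)), 168), 14) = Mul(Add(Mul(11, 8113), 168), 14) = Mul(Add(89243, 168), 14) = Mul(89411, 14) = 1251754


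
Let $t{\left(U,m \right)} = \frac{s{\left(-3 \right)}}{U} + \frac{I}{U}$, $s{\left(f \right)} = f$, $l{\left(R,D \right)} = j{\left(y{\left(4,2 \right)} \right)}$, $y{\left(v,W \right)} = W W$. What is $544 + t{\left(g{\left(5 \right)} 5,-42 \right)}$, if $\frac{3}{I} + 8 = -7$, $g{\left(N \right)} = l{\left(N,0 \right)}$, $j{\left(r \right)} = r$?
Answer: $\frac{13596}{25} \approx 543.84$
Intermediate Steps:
$y{\left(v,W \right)} = W^{2}$
$l{\left(R,D \right)} = 4$ ($l{\left(R,D \right)} = 2^{2} = 4$)
$g{\left(N \right)} = 4$
$I = - \frac{1}{5}$ ($I = \frac{3}{-8 - 7} = \frac{3}{-15} = 3 \left(- \frac{1}{15}\right) = - \frac{1}{5} \approx -0.2$)
$t{\left(U,m \right)} = - \frac{16}{5 U}$ ($t{\left(U,m \right)} = - \frac{3}{U} - \frac{1}{5 U} = - \frac{16}{5 U}$)
$544 + t{\left(g{\left(5 \right)} 5,-42 \right)} = 544 - \frac{16}{5 \cdot 4 \cdot 5} = 544 - \frac{16}{5 \cdot 20} = 544 - \frac{4}{25} = \frac{13596}{25}$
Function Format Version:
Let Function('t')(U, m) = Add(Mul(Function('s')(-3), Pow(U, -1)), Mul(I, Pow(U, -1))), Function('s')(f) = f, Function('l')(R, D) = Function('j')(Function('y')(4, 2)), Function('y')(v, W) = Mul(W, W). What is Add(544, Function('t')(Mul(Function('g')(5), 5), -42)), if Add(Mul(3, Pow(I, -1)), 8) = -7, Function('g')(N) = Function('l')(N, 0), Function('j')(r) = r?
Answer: Rational(13596, 25) ≈ 543.84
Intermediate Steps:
Function('y')(v, W) = Pow(W, 2)
Function('l')(R, D) = 4 (Function('l')(R, D) = Pow(2, 2) = 4)
Function('g')(N) = 4
I = Rational(-1, 5) (I = Mul(3, Pow(Add(-8, -7), -1)) = Mul(3, Pow(-15, -1)) = Mul(3, Rational(-1, 15)) = Rational(-1, 5) ≈ -0.20000)
Function('t')(U, m) = Mul(Rational(-16, 5), Pow(U, -1)) (Function('t')(U, m) = Add(Mul(-3, Pow(U, -1)), Mul(Rational(-1, 5), Pow(U, -1))) = Mul(Rational(-16, 5), Pow(U, -1)))
Add(544, Function('t')(Mul(Function('g')(5), 5), -42)) = Add(544, Mul(Rational(-16, 5), Pow(Mul(4, 5), -1))) = Add(544, Mul(Rational(-16, 5), Pow(20, -1))) = Add(544, Mul(Rational(-16, 5), Rational(1, 20))) = Add(544, Rational(-4, 25)) = Rational(13596, 25)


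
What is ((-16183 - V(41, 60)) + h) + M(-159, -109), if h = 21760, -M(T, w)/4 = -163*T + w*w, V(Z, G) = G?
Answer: -145675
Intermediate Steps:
M(T, w) = -4*w**2 + 652*T (M(T, w) = -4*(-163*T + w*w) = -4*(-163*T + w**2) = -4*(w**2 - 163*T) = -4*w**2 + 652*T)
((-16183 - V(41, 60)) + h) + M(-159, -109) = ((-16183 - 1*60) + 21760) + (-4*(-109)**2 + 652*(-159)) = ((-16183 - 60) + 21760) + (-4*11881 - 103668) = (-16243 + 21760) + (-47524 - 103668) = 5517 - 151192 = -145675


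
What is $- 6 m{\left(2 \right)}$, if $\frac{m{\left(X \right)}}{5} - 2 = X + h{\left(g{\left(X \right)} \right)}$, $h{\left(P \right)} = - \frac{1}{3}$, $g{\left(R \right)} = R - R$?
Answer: $-110$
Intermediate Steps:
$g{\left(R \right)} = 0$
$h{\left(P \right)} = - \frac{1}{3}$ ($h{\left(P \right)} = \left(-1\right) \frac{1}{3} = - \frac{1}{3}$)
$m{\left(X \right)} = \frac{25}{3} + 5 X$ ($m{\left(X \right)} = 10 + 5 \left(X - \frac{1}{3}\right) = 10 + 5 \left(- \frac{1}{3} + X\right) = 10 + \left(- \frac{5}{3} + 5 X\right) = \frac{25}{3} + 5 X$)
$- 6 m{\left(2 \right)} = - 6 \left(\frac{25}{3} + 5 \cdot 2\right) = - 6 \left(\frac{25}{3} + 10\right) = \left(-6\right) \frac{55}{3} = -110$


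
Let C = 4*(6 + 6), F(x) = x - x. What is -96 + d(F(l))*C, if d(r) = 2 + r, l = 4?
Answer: 0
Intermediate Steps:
F(x) = 0
C = 48 (C = 4*12 = 48)
-96 + d(F(l))*C = -96 + (2 + 0)*48 = -96 + 2*48 = -96 + 96 = 0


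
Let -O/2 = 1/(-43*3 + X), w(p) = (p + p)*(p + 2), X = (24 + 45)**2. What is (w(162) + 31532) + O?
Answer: 196091087/2316 ≈ 84668.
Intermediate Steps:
X = 4761 (X = 69**2 = 4761)
w(p) = 2*p*(2 + p) (w(p) = (2*p)*(2 + p) = 2*p*(2 + p))
O = -1/2316 (O = -2/(-43*3 + 4761) = -2/(-129 + 4761) = -2/4632 = -2*1/4632 = -1/2316 ≈ -0.00043178)
(w(162) + 31532) + O = (2*162*(2 + 162) + 31532) - 1/2316 = (2*162*164 + 31532) - 1/2316 = (53136 + 31532) - 1/2316 = 84668 - 1/2316 = 196091087/2316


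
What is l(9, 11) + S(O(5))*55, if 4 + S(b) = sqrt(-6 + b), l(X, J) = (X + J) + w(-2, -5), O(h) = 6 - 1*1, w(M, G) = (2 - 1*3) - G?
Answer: -196 + 55*I ≈ -196.0 + 55.0*I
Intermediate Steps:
w(M, G) = -1 - G (w(M, G) = (2 - 3) - G = -1 - G)
O(h) = 5 (O(h) = 6 - 1 = 5)
l(X, J) = 4 + J + X (l(X, J) = (X + J) + (-1 - 1*(-5)) = (J + X) + (-1 + 5) = (J + X) + 4 = 4 + J + X)
S(b) = -4 + sqrt(-6 + b)
l(9, 11) + S(O(5))*55 = (4 + 11 + 9) + (-4 + sqrt(-6 + 5))*55 = 24 + (-4 + sqrt(-1))*55 = 24 + (-4 + I)*55 = 24 + (-220 + 55*I) = -196 + 55*I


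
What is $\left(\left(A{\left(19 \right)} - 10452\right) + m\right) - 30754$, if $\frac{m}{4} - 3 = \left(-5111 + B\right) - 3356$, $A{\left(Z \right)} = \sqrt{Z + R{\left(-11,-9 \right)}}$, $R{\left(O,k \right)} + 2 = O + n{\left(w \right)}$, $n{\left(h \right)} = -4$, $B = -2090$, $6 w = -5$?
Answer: $-83422 + \sqrt{2} \approx -83421.0$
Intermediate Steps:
$w = - \frac{5}{6}$ ($w = \frac{1}{6} \left(-5\right) = - \frac{5}{6} \approx -0.83333$)
$R{\left(O,k \right)} = -6 + O$ ($R{\left(O,k \right)} = -2 + \left(O - 4\right) = -2 + \left(-4 + O\right) = -6 + O$)
$A{\left(Z \right)} = \sqrt{-17 + Z}$ ($A{\left(Z \right)} = \sqrt{Z - 17} = \sqrt{-17 + Z}$)
$m = -42216$ ($m = 12 + 4 \left(\left(-5111 - 2090\right) - 3356\right) = 12 + 4 \left(-7201 - 3356\right) = 12 + 4 \left(-10557\right) = 12 - 42228 = -42216$)
$\left(\left(A{\left(19 \right)} - 10452\right) + m\right) - 30754 = \left(\left(\sqrt{-17 + 19} - 10452\right) - 42216\right) - 30754 = \left(\left(\sqrt{2} - 10452\right) - 42216\right) - 30754 = \left(\left(-10452 + \sqrt{2}\right) - 42216\right) - 30754 = \left(-52668 + \sqrt{2}\right) - 30754 = -83422 + \sqrt{2}$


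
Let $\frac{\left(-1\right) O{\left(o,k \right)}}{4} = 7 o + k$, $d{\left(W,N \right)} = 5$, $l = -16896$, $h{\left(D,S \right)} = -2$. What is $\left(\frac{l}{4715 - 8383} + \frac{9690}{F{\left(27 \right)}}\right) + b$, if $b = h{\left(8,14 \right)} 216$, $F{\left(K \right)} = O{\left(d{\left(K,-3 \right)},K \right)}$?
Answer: $- \frac{53040945}{113708} \approx -466.47$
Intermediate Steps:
$O{\left(o,k \right)} = - 28 o - 4 k$ ($O{\left(o,k \right)} = - 4 \left(7 o + k\right) = - 4 \left(k + 7 o\right) = - 28 o - 4 k$)
$F{\left(K \right)} = -140 - 4 K$ ($F{\left(K \right)} = \left(-28\right) 5 - 4 K = -140 - 4 K$)
$b = -432$ ($b = \left(-2\right) 216 = -432$)
$\left(\frac{l}{4715 - 8383} + \frac{9690}{F{\left(27 \right)}}\right) + b = \left(- \frac{16896}{4715 - 8383} + \frac{9690}{-140 - 108}\right) - 432 = \left(- \frac{16896}{-3668} + \frac{9690}{-248}\right) - 432 = \left(\left(-16896\right) \left(- \frac{1}{3668}\right) + 9690 \left(- \frac{1}{248}\right)\right) - 432 = \left(\frac{4224}{917} - \frac{4845}{124}\right) - 432 = - \frac{3919089}{113708} - 432 = - \frac{53040945}{113708}$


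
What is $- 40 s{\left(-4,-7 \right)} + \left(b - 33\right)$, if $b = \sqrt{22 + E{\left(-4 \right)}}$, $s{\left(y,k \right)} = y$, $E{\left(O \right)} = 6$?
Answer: $127 + 2 \sqrt{7} \approx 132.29$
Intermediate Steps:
$b = 2 \sqrt{7}$ ($b = \sqrt{22 + 6} = \sqrt{28} = 2 \sqrt{7} \approx 5.2915$)
$- 40 s{\left(-4,-7 \right)} + \left(b - 33\right) = \left(-40\right) \left(-4\right) + \left(2 \sqrt{7} - 33\right) = 160 - \left(33 - 2 \sqrt{7}\right) = 127 + 2 \sqrt{7}$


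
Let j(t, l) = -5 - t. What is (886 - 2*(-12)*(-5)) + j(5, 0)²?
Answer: 866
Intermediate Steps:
(886 - 2*(-12)*(-5)) + j(5, 0)² = (886 - 2*(-12)*(-5)) + (-5 - 1*5)² = (886 + 24*(-5)) + (-5 - 5)² = (886 - 120) + (-10)² = 766 + 100 = 866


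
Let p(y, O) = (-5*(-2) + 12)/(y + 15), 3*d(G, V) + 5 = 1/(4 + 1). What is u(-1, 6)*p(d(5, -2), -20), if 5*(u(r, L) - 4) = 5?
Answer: 550/67 ≈ 8.2090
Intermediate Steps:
d(G, V) = -8/5 (d(G, V) = -5/3 + 1/(3*(4 + 1)) = -5/3 + (1/3)/5 = -5/3 + (1/3)*(1/5) = -5/3 + 1/15 = -8/5)
u(r, L) = 5 (u(r, L) = 4 + (1/5)*5 = 4 + 1 = 5)
p(y, O) = 22/(15 + y) (p(y, O) = (10 + 12)/(15 + y) = 22/(15 + y))
u(-1, 6)*p(d(5, -2), -20) = 5*(22/(15 - 8/5)) = 5*(22/(67/5)) = 5*(22*(5/67)) = 5*(110/67) = 550/67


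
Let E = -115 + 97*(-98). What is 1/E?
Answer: -1/9621 ≈ -0.00010394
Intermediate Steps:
E = -9621 (E = -115 - 9506 = -9621)
1/E = 1/(-9621) = -1/9621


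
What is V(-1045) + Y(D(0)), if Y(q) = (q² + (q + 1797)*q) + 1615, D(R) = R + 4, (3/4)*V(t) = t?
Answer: 22325/3 ≈ 7441.7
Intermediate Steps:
V(t) = 4*t/3
D(R) = 4 + R
Y(q) = 1615 + q² + q*(1797 + q) (Y(q) = (q² + (1797 + q)*q) + 1615 = (q² + q*(1797 + q)) + 1615 = 1615 + q² + q*(1797 + q))
V(-1045) + Y(D(0)) = (4/3)*(-1045) + (1615 + 2*(4 + 0)² + 1797*(4 + 0)) = -4180/3 + (1615 + 2*4² + 1797*4) = -4180/3 + (1615 + 2*16 + 7188) = -4180/3 + (1615 + 32 + 7188) = -4180/3 + 8835 = 22325/3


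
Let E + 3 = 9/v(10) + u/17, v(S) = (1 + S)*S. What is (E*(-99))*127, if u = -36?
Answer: 10763631/170 ≈ 63316.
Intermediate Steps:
v(S) = S*(1 + S)
E = -9417/1870 (E = -3 + (9/((10*(1 + 10))) - 36/17) = -3 + (9/((10*11)) - 36*1/17) = -3 + (9/110 - 36/17) = -3 - 3807/1870 = -9417/1870 ≈ -5.0358)
(E*(-99))*127 = -9417/1870*(-99)*127 = (84753/170)*127 = 10763631/170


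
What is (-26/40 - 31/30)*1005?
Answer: -6767/4 ≈ -1691.8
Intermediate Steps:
(-26/40 - 31/30)*1005 = (-26*1/40 - 31*1/30)*1005 = (-13/20 - 31/30)*1005 = -101/60*1005 = -6767/4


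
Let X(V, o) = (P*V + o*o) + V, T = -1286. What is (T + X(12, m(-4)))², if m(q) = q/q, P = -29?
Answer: 2627641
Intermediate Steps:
m(q) = 1
X(V, o) = o² - 28*V (X(V, o) = (-29*V + o*o) + V = (-29*V + o²) + V = (o² - 29*V) + V = o² - 28*V)
(T + X(12, m(-4)))² = (-1286 + (1² - 28*12))² = (-1286 + (1 - 336))² = (-1286 - 335)² = (-1621)² = 2627641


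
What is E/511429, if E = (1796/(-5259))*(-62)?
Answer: 111352/2689605111 ≈ 4.1401e-5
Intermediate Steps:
E = 111352/5259 (E = (1796*(-1/5259))*(-62) = -1796/5259*(-62) = 111352/5259 ≈ 21.174)
E/511429 = (111352/5259)/511429 = (111352/5259)*(1/511429) = 111352/2689605111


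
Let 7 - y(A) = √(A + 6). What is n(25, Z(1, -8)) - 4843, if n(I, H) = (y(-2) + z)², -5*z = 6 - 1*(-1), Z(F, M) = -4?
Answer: -120751/25 ≈ -4830.0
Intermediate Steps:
z = -7/5 (z = -(6 - 1*(-1))/5 = -(6 + 1)/5 = -⅕*7 = -7/5 ≈ -1.4000)
y(A) = 7 - √(6 + A) (y(A) = 7 - √(A + 6) = 7 - √(6 + A))
n(I, H) = 324/25 (n(I, H) = ((7 - √(6 - 2)) - 7/5)² = ((7 - √4) - 7/5)² = ((7 - 1*2) - 7/5)² = ((7 - 2) - 7/5)² = (5 - 7/5)² = (18/5)² = 324/25)
n(25, Z(1, -8)) - 4843 = 324/25 - 4843 = -120751/25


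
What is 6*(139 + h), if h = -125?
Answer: 84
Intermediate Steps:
6*(139 + h) = 6*(139 - 125) = 6*14 = 84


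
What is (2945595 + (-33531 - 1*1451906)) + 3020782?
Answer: 4480940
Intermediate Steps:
(2945595 + (-33531 - 1*1451906)) + 3020782 = (2945595 + (-33531 - 1451906)) + 3020782 = (2945595 - 1485437) + 3020782 = 1460158 + 3020782 = 4480940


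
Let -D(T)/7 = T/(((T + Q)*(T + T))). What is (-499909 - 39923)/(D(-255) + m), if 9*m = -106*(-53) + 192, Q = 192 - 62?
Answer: -1214622000/1452563 ≈ -836.19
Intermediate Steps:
Q = 130
D(T) = -7/(2*(130 + T)) (D(T) = -7*T/((T + 130)*(T + T)) = -7*T/((130 + T)*(2*T)) = -7*T/(2*T*(130 + T)) = -7*T*1/(2*T*(130 + T)) = -7/(2*(130 + T)))
m = 5810/9 (m = (-106*(-53) + 192)/9 = (5618 + 192)/9 = (⅑)*5810 = 5810/9 ≈ 645.56)
(-499909 - 39923)/(D(-255) + m) = (-499909 - 39923)/(-7/(260 + 2*(-255)) + 5810/9) = -539832/(-7/(260 - 510) + 5810/9) = -539832/(-7/(-250) + 5810/9) = -539832/(-7*(-1/250) + 5810/9) = -539832/(7/250 + 5810/9) = -539832/1452563/2250 = -539832*2250/1452563 = -1214622000/1452563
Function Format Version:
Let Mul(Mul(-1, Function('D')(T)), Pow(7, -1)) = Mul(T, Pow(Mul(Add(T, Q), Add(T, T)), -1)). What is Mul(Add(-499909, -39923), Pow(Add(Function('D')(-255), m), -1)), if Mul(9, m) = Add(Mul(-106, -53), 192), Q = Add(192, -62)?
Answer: Rational(-1214622000, 1452563) ≈ -836.19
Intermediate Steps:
Q = 130
Function('D')(T) = Mul(Rational(-7, 2), Pow(Add(130, T), -1)) (Function('D')(T) = Mul(-7, Mul(T, Pow(Mul(Add(T, 130), Add(T, T)), -1))) = Mul(-7, Mul(T, Pow(Mul(Add(130, T), Mul(2, T)), -1))) = Mul(-7, Mul(T, Pow(Mul(2, T, Add(130, T)), -1))) = Mul(-7, Mul(T, Mul(Rational(1, 2), Pow(T, -1), Pow(Add(130, T), -1)))) = Mul(-7, Mul(Rational(1, 2), Pow(Add(130, T), -1))) = Mul(Rational(-7, 2), Pow(Add(130, T), -1)))
m = Rational(5810, 9) (m = Mul(Rational(1, 9), Add(Mul(-106, -53), 192)) = Mul(Rational(1, 9), Add(5618, 192)) = Mul(Rational(1, 9), 5810) = Rational(5810, 9) ≈ 645.56)
Mul(Add(-499909, -39923), Pow(Add(Function('D')(-255), m), -1)) = Mul(Add(-499909, -39923), Pow(Add(Mul(-7, Pow(Add(260, Mul(2, -255)), -1)), Rational(5810, 9)), -1)) = Mul(-539832, Pow(Add(Mul(-7, Pow(Add(260, -510), -1)), Rational(5810, 9)), -1)) = Mul(-539832, Pow(Add(Mul(-7, Pow(-250, -1)), Rational(5810, 9)), -1)) = Mul(-539832, Pow(Add(Mul(-7, Rational(-1, 250)), Rational(5810, 9)), -1)) = Mul(-539832, Pow(Add(Rational(7, 250), Rational(5810, 9)), -1)) = Mul(-539832, Pow(Rational(1452563, 2250), -1)) = Mul(-539832, Rational(2250, 1452563)) = Rational(-1214622000, 1452563)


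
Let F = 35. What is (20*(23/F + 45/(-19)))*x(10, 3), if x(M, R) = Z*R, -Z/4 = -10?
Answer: -546240/133 ≈ -4107.1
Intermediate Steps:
Z = 40 (Z = -4*(-10) = 40)
x(M, R) = 40*R
(20*(23/F + 45/(-19)))*x(10, 3) = (20*(23/35 + 45/(-19)))*(40*3) = (20*(23*(1/35) + 45*(-1/19)))*120 = (20*(23/35 - 45/19))*120 = (20*(-1138/665))*120 = -4552/133*120 = -546240/133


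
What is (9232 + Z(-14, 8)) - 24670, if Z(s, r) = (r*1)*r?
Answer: -15374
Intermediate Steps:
Z(s, r) = r² (Z(s, r) = r*r = r²)
(9232 + Z(-14, 8)) - 24670 = (9232 + 8²) - 24670 = (9232 + 64) - 24670 = 9296 - 24670 = -15374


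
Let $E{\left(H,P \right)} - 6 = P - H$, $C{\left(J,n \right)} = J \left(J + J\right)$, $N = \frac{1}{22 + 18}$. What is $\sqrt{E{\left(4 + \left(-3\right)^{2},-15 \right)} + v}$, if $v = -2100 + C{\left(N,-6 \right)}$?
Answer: $\frac{i \sqrt{3395198}}{40} \approx 46.065 i$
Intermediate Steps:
$N = \frac{1}{40} \approx 0.025$
$C{\left(J,n \right)} = 2 J^{2}$ ($C{\left(J,n \right)} = J 2 J = 2 J^{2}$)
$E{\left(H,P \right)} = 6 + P - H$ ($E{\left(H,P \right)} = 6 - \left(H - P\right) = 6 + P - H$)
$v = - \frac{1679999}{800}$ ($v = -2100 + \frac{2}{1600} = -2100 + 2 \cdot \frac{1}{1600} = -2100 + \frac{1}{800} = - \frac{1679999}{800} \approx -2100.0$)
$\sqrt{E{\left(4 + \left(-3\right)^{2},-15 \right)} + v} = \sqrt{\left(6 - 15 - \left(4 + \left(-3\right)^{2}\right)\right) - \frac{1679999}{800}} = \sqrt{\left(6 - 15 - \left(4 + 9\right)\right) - \frac{1679999}{800}} = \sqrt{\left(6 - 15 - 13\right) - \frac{1679999}{800}} = \sqrt{-22 - \frac{1679999}{800}} = \sqrt{- \frac{1697599}{800}} = \frac{i \sqrt{3395198}}{40}$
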